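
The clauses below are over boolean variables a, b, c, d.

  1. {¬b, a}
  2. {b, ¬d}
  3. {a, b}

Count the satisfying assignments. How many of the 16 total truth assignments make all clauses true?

6

Satisfying assignments:
  a=T b=F c=F d=F
  a=T b=F c=T d=F
  a=T b=T c=F d=F
  a=T b=T c=F d=T
  a=T b=T c=T d=F
  a=T b=T c=T d=T
Count: 6.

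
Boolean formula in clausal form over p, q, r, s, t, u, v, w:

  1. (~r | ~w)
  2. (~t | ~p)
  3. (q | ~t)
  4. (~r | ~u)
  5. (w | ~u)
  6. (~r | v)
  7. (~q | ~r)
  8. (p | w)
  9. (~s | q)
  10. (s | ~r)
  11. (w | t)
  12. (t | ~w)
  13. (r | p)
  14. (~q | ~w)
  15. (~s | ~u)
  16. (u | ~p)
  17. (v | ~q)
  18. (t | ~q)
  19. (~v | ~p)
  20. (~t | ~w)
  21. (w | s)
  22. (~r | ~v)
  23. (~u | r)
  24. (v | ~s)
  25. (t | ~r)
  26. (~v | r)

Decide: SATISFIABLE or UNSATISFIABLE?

UNSATISFIABLE

r = True:
  propagation gives w=False, u=False, v=True; an empty clause results — contradiction.
r = False:
  propagation gives p=True, t=False, w=True; an empty clause results — contradiction.
Every branch closes, so no satisfying assignment exists.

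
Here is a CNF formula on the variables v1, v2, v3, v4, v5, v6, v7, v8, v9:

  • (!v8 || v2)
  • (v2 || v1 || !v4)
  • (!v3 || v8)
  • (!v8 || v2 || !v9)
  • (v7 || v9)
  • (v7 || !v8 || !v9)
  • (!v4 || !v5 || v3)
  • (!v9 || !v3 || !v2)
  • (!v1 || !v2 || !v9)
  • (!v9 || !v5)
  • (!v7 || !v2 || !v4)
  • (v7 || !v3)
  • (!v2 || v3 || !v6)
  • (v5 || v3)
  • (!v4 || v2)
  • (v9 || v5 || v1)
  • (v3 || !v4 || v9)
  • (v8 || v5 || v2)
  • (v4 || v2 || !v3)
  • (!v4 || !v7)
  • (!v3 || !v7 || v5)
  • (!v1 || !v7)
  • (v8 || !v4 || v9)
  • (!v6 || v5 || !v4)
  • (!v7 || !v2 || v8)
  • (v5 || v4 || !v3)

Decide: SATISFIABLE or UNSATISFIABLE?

SATISFIABLE

Pure literal: v6 appears only negated; assign v6 = False.
Branch on v1: take v1 = False.
Set v2 = False and propagate.
  then v8 is forced to False.
  then v4 is forced to False.
  then v3 is forced to False.
  then v5 is forced to True.
  then v9 is forced to False.
  then v7 is forced to True.
So v1=0, v2=0, v3=0, v4=0, v5=1, v6=0, v7=1, v8=0, v9=0 is a satisfying assignment.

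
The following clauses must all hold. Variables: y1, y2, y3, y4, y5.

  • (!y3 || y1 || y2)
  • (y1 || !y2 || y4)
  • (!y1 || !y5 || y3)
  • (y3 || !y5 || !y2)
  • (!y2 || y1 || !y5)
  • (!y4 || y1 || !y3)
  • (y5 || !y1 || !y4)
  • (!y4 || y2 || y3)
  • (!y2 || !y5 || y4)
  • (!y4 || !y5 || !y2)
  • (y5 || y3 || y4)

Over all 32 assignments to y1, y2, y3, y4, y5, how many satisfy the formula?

6

The models are:
  y1=F y2=F y3=F y4=F y5=T
  y1=F y2=T y3=F y4=T y5=F
  y1=T y2=F y3=T y4=F y5=F
  y1=T y2=F y3=T y4=F y5=T
  y1=T y2=F y3=T y4=T y5=T
  y1=T y2=T y3=T y4=F y5=F
That's 6 in total.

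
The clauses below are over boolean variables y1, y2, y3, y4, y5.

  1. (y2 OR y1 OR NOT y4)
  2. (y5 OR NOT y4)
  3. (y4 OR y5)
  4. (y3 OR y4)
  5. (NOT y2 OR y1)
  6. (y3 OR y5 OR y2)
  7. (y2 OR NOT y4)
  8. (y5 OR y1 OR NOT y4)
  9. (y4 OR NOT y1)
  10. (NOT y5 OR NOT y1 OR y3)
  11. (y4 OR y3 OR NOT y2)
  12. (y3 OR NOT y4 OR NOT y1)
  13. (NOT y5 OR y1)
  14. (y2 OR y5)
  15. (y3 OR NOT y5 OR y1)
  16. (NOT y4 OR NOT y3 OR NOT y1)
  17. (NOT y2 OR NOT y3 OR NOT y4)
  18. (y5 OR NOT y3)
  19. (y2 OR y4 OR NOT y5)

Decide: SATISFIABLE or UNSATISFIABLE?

UNSATISFIABLE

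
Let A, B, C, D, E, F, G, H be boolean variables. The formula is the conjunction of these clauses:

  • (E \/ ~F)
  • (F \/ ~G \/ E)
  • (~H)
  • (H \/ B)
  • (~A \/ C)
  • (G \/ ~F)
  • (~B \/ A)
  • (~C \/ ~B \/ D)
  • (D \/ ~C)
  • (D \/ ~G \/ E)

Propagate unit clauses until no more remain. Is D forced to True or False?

True

Unit clause (~H) sets H = False.
(H \/ B): since H = False, the clause reduces to (B). B = True.
From (A \/ ~B) and B = True: A = True.
(C \/ ~A) with A = True leaves only C, so C = True.
From (D \/ ~B \/ ~C) and C = True, B = True: D = True.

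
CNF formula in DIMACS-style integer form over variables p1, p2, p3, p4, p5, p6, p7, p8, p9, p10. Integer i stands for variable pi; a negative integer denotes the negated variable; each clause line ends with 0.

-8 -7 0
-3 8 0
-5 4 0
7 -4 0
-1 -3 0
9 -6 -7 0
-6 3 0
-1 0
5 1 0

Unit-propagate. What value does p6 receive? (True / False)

False

Unit clause (NOT p1) sets p1 = False.
In (p5 OR p1), p1 is now false; p5 must hold, so p5 = True.
In (p4 OR NOT p5), NOT p5 is now false; p4 must hold, so p4 = True.
(p7 OR NOT p4): since p4 = True, the clause reduces to (p7). p7 = True.
(NOT p7 OR NOT p8) with p7 = True leaves only NOT p8, so p8 = False.
(NOT p3 OR p8) with p8 = False leaves only NOT p3, so p3 = False.
From (NOT p6 OR p3) and p3 = False: p6 = False.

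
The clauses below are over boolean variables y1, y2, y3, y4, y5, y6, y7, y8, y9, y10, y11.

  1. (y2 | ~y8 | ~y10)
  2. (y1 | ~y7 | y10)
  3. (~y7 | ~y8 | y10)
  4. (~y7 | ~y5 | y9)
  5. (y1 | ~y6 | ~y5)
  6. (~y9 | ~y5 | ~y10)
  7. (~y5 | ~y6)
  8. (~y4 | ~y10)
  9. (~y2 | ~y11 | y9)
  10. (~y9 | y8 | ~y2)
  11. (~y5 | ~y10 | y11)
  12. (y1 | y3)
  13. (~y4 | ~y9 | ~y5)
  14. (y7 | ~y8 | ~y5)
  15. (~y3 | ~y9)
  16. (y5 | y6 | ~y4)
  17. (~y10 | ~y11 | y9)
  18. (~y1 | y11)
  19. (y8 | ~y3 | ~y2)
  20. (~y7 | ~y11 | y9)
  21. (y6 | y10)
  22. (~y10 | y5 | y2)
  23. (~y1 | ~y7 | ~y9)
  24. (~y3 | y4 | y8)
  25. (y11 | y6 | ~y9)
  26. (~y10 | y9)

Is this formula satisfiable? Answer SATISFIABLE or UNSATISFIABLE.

SATISFIABLE

Try y1 = True.
  then y11 is forced to True.
For the remaining variables, y2 = False, y3 = False, y4 = False, y5 = False, y6 = True, y7 = False, y8 = False, y9 = False, y10 = False works.
So y1=True, y2=False, y3=False, y4=False, y5=False, y6=True, y7=False, y8=False, y9=False, y10=False, y11=True is a satisfying assignment.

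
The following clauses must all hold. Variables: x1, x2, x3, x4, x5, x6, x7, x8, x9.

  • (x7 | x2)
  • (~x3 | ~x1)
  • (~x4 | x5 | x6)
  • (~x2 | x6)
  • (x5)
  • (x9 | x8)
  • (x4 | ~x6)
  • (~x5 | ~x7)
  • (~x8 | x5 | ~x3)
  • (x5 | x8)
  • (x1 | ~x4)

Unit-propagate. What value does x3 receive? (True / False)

False

(x5) is a unit clause: x5 = True.
(~x5 | ~x7): since x5 = True, the clause reduces to (~x7). x7 = False.
(x7 | x2): since x7 = False, the clause reduces to (x2). x2 = True.
(~x2 | x6) with x2 = True leaves only x6, so x6 = True.
In (x4 | ~x6), ~x6 is now false; x4 must hold, so x4 = True.
In (x1 | ~x4), ~x4 is now false; x1 must hold, so x1 = True.
(~x3 | ~x1): since x1 = True, the clause reduces to (~x3). x3 = False.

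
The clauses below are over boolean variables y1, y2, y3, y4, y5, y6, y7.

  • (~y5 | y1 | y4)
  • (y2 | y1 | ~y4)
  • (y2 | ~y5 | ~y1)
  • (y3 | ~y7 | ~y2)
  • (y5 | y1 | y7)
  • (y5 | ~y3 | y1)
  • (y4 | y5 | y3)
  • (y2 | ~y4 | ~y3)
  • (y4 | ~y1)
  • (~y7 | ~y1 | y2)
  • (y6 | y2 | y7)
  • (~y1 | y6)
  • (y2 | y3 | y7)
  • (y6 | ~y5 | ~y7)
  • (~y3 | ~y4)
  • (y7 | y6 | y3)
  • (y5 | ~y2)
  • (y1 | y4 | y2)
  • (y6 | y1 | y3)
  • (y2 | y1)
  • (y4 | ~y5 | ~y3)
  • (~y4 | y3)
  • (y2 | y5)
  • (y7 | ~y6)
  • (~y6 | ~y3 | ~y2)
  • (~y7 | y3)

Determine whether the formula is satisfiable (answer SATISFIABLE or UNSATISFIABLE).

UNSATISFIABLE

y2 = True:
  y3 = True:
    propagation gives y4=False; an empty clause results — contradiction.
  y3 = False:
    propagation gives y7=False, y6=True; an empty clause results — contradiction.
y2 = False:
  propagation gives y1=True, y5=False; an empty clause results — contradiction.
Every branch closes, so no satisfying assignment exists.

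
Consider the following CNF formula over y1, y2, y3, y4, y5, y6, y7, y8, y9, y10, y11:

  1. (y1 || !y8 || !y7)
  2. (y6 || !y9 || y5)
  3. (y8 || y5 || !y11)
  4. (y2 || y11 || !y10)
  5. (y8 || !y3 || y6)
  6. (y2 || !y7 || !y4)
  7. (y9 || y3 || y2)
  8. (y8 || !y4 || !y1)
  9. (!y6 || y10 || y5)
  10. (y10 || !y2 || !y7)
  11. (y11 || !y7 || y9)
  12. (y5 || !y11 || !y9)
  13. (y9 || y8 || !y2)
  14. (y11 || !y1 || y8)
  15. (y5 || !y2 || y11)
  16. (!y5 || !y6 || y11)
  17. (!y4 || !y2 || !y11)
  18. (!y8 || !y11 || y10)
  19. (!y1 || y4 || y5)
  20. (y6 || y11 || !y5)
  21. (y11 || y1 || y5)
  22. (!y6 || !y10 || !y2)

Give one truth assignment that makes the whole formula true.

y1=0, y2=0, y3=0, y4=0, y5=1, y6=1, y7=0, y8=0, y9=1, y10=0, y11=1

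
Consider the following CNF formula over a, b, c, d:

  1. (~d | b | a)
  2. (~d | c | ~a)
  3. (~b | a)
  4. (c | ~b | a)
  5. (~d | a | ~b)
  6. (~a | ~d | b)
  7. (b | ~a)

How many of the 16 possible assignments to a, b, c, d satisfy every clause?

5

The models are:
  a=F b=F c=F d=F
  a=F b=F c=T d=F
  a=T b=T c=F d=F
  a=T b=T c=T d=F
  a=T b=T c=T d=T
That's 5 in total.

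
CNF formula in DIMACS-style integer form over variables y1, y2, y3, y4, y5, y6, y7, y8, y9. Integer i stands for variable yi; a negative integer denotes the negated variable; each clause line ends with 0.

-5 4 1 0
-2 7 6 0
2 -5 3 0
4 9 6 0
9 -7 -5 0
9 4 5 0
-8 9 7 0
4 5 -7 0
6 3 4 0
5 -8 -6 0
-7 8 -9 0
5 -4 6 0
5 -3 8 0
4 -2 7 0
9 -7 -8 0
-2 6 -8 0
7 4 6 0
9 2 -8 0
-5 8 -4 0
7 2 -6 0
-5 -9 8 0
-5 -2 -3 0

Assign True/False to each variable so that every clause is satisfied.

y1=False, y2=False, y3=True, y4=True, y5=True, y6=False, y7=False, y8=True, y9=True

Branch on y1: take y1 = False.
Set y2 = False and propagate.
The remaining clauses are satisfied by y3 = True, y4 = True, y5 = True, y6 = False, y7 = False, y8 = True, y9 = True.
Every clause has at least one true literal under this assignment.
Check each clause:
  1. (y1 ∨ ¬y5 ∨ y4) — y4 is true.
  2. (y7 ∨ ¬y2 ∨ y6) — ¬y2 is true.
  3. (y2 ∨ ¬y5 ∨ y3) — y3 is true.
  4. (y9 ∨ y4 ∨ y6) — y9 is true.
  5. (y9 ∨ ¬y7 ∨ ¬y5) — ¬y7 is true.
  6. (y4 ∨ y5 ∨ y9) — y9 is true.
  7. (¬y8 ∨ y7 ∨ y9) — y9 is true.
  8. (y4 ∨ y5 ∨ ¬y7) — ¬y7 is true.
  9. (y4 ∨ y6 ∨ y3) — y3 is true.
  10. (¬y8 ∨ ¬y6 ∨ y5) — ¬y6 is true.
  11. (¬y9 ∨ y8 ∨ ¬y7) — y8 is true.
  12. (¬y4 ∨ y5 ∨ y6) — y5 is true.
  13. (y8 ∨ ¬y3 ∨ y5) — y8 is true.
  14. (¬y2 ∨ y4 ∨ y7) — y4 is true.
  15. (y9 ∨ ¬y7 ∨ ¬y8) — ¬y7 is true.
  16. (¬y8 ∨ ¬y2 ∨ y6) — ¬y2 is true.
  17. (y6 ∨ y7 ∨ y4) — y4 is true.
  18. (¬y8 ∨ y2 ∨ y9) — y9 is true.
  19. (y8 ∨ ¬y4 ∨ ¬y5) — y8 is true.
  20. (y7 ∨ ¬y6 ∨ y2) — ¬y6 is true.
  21. (¬y5 ∨ y8 ∨ ¬y9) — y8 is true.
  22. (¬y3 ∨ ¬y2 ∨ ¬y5) — ¬y2 is true.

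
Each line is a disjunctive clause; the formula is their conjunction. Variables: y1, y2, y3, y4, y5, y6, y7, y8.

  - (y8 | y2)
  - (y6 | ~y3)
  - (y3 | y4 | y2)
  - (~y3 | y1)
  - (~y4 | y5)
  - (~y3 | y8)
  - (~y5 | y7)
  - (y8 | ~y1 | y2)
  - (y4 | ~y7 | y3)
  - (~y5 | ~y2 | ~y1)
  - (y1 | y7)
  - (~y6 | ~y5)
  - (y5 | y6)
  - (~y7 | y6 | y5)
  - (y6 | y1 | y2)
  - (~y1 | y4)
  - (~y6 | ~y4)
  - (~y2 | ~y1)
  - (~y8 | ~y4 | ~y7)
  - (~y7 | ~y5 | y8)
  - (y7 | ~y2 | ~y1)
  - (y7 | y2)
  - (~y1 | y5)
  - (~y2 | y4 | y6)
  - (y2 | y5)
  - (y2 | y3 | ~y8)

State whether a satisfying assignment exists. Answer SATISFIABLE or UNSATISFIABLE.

UNSATISFIABLE

y2 = True:
  propagation gives y1=False, y3=False, y7=True, y4=True; an empty clause results — contradiction.
y2 = False:
  propagation gives y8=True, y7=True, y4=False, y3=True; an empty clause results — contradiction.
Every branch closes, so no satisfying assignment exists.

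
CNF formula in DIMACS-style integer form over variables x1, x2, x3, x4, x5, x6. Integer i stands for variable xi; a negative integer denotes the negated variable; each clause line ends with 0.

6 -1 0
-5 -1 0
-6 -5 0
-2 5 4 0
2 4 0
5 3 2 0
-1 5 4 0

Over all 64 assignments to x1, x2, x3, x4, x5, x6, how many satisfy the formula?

15

Split on x5, then x1.
  x5=1, x1=1: a clause becomes empty — 0.
  x5=1, x1=0: x3 free; 3 ways for (x2,x4,x6) × 2^1 = 6.
  x5=0, x1=1: remaining (x2,x3,x4,x6) ∈ {(0,1,1,1); (1,0,1,1); (1,1,1,1)} — 3.
  x5=0, x1=0: x6 free; 3 ways for (x2,x3,x4) × 2^1 = 6.
Total: 0 + 6 + 3 + 6 = 15.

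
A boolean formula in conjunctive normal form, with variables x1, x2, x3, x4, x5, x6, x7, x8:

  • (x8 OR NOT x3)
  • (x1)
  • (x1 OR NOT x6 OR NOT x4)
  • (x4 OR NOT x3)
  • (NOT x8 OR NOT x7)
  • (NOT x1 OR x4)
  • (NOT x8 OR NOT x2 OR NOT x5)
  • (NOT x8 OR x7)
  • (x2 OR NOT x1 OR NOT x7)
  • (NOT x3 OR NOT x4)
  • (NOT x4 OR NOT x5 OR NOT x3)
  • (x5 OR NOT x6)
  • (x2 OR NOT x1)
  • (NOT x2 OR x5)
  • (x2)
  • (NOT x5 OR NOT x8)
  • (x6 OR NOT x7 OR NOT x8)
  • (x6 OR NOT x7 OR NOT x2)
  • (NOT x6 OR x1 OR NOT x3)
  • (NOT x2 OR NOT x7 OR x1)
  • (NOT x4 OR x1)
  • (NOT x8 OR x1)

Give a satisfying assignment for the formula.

(x1) is a unit clause, so x1 = True.
Unit propagation: (x4) forces x4 = True.
Unit propagation: (NOT x3) forces x3 = False.
Unit propagation: (x2) forces x2 = True.
Unit propagation: (x5) forces x5 = True.
The clause (NOT x8) is unit: x8 must be False.
x6 occurs only positively in the remaining clauses — set x6 = True.
x7 occurs only negated in the remaining clauses — set x7 = False.

x1=True, x2=True, x3=False, x4=True, x5=True, x6=True, x7=False, x8=False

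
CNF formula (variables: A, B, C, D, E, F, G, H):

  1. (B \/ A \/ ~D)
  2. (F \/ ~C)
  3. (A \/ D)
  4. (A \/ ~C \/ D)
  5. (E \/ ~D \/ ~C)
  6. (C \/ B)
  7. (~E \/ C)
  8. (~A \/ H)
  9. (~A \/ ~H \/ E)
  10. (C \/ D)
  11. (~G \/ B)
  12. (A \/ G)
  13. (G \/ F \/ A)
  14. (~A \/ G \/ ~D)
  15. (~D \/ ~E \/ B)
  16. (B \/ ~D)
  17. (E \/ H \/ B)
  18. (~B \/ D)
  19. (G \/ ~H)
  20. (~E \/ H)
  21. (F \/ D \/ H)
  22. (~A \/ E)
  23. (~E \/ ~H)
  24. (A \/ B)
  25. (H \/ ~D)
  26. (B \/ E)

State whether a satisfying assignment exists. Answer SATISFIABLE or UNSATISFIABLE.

SATISFIABLE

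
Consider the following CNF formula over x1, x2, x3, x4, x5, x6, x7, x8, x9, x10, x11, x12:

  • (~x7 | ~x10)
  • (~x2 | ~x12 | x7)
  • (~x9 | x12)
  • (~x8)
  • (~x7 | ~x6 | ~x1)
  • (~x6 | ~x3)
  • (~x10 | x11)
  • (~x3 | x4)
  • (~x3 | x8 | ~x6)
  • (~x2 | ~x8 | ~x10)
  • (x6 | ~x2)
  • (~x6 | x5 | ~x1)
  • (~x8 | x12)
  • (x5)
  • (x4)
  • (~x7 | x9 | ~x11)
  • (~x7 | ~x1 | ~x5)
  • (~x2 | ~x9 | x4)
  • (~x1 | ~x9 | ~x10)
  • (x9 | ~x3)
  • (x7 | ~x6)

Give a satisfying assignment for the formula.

x1 = 1, x2 = 0, x3 = 0, x4 = 1, x5 = 1, x6 = 0, x7 = 0, x8 = 0, x9 = 0, x10 = 0, x11 = 0, x12 = 0

Check each clause:
  1. (~x10 | ~x7) — ~x7 is true.
  2. (x7 | ~x12 | ~x2) — ~x12 is true.
  3. (~x9 | x12) — ~x9 is true.
  4. (~x8) — ~x8 is true.
  5. (~x7 | ~x1 | ~x6) — ~x7 is true.
  6. (~x3 | ~x6) — ~x6 is true.
  7. (~x10 | x11) — ~x10 is true.
  8. (x4 | ~x3) — x4 is true.
  9. (x8 | ~x3 | ~x6) — ~x6 is true.
  10. (~x8 | ~x10 | ~x2) — ~x8 is true.
  11. (x6 | ~x2) — ~x2 is true.
  12. (x5 | ~x1 | ~x6) — ~x6 is true.
  13. (x12 | ~x8) — ~x8 is true.
  14. (x5) — x5 is true.
  15. (x4) — x4 is true.
  16. (~x7 | ~x11 | x9) — ~x11 is true.
  17. (~x1 | ~x5 | ~x7) — ~x7 is true.
  18. (~x9 | ~x2 | x4) — x4 is true.
  19. (~x1 | ~x9 | ~x10) — ~x10 is true.
  20. (~x3 | x9) — ~x3 is true.
  21. (~x6 | x7) — ~x6 is true.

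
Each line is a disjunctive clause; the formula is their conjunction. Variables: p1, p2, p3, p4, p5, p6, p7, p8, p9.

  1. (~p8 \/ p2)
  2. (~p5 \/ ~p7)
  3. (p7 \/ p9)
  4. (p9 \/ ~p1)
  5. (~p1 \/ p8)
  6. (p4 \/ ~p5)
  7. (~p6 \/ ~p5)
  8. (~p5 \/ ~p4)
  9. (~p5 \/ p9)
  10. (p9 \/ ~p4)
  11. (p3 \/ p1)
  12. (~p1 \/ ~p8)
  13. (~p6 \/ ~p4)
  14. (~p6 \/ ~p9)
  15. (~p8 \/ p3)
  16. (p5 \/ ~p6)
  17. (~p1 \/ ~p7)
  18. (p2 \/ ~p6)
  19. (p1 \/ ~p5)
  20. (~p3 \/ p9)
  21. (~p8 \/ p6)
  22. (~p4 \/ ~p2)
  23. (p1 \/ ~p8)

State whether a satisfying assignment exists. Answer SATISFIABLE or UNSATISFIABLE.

Set p1 = False and propagate.
  then p3 is forced to True.
  then p5 is forced to False.
  then p6 is forced to False.
  then p9 is forced to True.
  then p8 is forced to False.
Set p2 = False and propagate.
p4, p7 are now unconstrained; take p4 = True, p7 = False.
So p1=0, p2=0, p3=1, p4=1, p5=0, p6=0, p7=0, p8=0, p9=1 is a satisfying assignment.

SATISFIABLE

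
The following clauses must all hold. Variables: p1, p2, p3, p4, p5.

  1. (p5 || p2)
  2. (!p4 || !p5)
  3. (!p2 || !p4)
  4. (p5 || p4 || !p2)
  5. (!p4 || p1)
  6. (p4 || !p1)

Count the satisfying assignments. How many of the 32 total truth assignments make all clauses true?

4

The models are:
  p1=F p2=F p3=F p4=F p5=T
  p1=F p2=F p3=T p4=F p5=T
  p1=F p2=T p3=F p4=F p5=T
  p1=F p2=T p3=T p4=F p5=T
Count: 4.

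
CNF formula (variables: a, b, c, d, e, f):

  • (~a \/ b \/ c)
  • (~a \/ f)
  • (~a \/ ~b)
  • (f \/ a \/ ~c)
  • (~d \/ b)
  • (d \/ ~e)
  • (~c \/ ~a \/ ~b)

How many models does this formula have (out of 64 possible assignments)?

Case analysis on a and b:
  a=1, b=1: a clause becomes empty — 0.
  a=1, b=0: remaining (c,d,e,f) ∈ {(1,0,0,1)} — 1.
  a=0, b=1: 9 of the 16 assignments to (c,d,e,f) work.
  a=0, b=0: remaining (c,d,e,f) ∈ {(0,0,0,0); (0,0,0,1); (1,0,0,1)} — 3.
Total: 0 + 1 + 9 + 3 = 13.

13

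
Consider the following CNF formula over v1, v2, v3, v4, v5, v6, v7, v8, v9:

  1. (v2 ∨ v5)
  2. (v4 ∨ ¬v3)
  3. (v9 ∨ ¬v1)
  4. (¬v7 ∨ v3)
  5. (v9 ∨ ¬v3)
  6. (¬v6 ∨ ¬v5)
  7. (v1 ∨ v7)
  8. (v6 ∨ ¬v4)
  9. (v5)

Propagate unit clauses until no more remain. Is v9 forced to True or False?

(v5) is a unit clause: v5 = True.
(¬v6 ∨ ¬v5) with v5 = True leaves only ¬v6, so v6 = False.
(¬v4 ∨ v6): since v6 = False, the clause reduces to (¬v4). v4 = False.
(¬v3 ∨ v4) with v4 = False leaves only ¬v3, so v3 = False.
From (v3 ∨ ¬v7) and v3 = False: v7 = False.
From (v7 ∨ v1) and v7 = False: v1 = True.
(¬v1 ∨ v9) with v1 = True leaves only v9, so v9 = True.

True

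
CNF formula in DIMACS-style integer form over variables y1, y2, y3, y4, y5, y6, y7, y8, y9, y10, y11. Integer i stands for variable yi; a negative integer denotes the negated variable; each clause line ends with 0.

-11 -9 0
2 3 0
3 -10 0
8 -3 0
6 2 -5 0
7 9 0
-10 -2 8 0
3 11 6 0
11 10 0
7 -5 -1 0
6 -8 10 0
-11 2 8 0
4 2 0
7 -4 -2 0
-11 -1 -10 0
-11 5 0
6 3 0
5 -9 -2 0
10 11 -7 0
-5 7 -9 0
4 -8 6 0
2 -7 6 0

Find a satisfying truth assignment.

y1=F  y2=T  y3=T  y4=T  y5=T  y6=T  y7=T  y8=T  y9=T  y10=T  y11=F

Check each clause:
  1. {¬y11, ¬y9} — ¬y11 is true.
  2. {y3, y2} — y2 is true.
  3. {¬y10, y3} — y3 is true.
  4. {¬y3, y8} — y8 is true.
  5. {y6, ¬y5, y2} — y2 is true.
  6. {y9, y7} — y9 is true.
  7. {¬y10, ¬y2, y8} — y8 is true.
  8. {y11, y6, y3} — y3 is true.
  9. {y10, y11} — y10 is true.
  10. {¬y5, y7, ¬y1} — ¬y1 is true.
  11. {y10, ¬y8, y6} — y10 is true.
  12. {¬y11, y2, y8} — y8 is true.
  13. {y4, y2} — y2 is true.
  14. {y7, ¬y2, ¬y4} — y7 is true.
  15. {¬y11, ¬y1, ¬y10} — ¬y11 is true.
  16. {y5, ¬y11} — y5 is true.
  17. {y3, y6} — y3 is true.
  18. {y5, ¬y9, ¬y2} — y5 is true.
  19. {y11, ¬y7, y10} — y10 is true.
  20. {¬y5, y7, ¬y9} — y7 is true.
  21. {y4, y6, ¬y8} — y4 is true.
  22. {y2, y6, ¬y7} — y2 is true.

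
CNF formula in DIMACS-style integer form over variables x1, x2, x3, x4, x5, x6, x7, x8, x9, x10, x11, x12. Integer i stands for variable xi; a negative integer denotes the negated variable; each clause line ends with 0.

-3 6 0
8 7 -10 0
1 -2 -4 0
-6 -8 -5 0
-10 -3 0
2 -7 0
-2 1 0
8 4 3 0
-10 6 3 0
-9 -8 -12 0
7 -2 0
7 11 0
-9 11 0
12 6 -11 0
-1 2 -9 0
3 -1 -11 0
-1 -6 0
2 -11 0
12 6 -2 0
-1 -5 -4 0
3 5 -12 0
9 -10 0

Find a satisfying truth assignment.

x1=True, x2=True, x3=False, x4=False, x5=True, x6=False, x7=True, x8=True, x9=False, x10=False, x11=False, x12=True

Check each clause:
  1. (x6 | ~x3) — ~x3 is true.
  2. (x7 | x8 | ~x10) — x8 is true.
  3. (x1 | ~x2 | ~x4) — x1 is true.
  4. (~x8 | ~x5 | ~x6) — ~x6 is true.
  5. (~x3 | ~x10) — ~x3 is true.
  6. (~x7 | x2) — x2 is true.
  7. (x1 | ~x2) — x1 is true.
  8. (x8 | x4 | x3) — x8 is true.
  9. (x6 | x3 | ~x10) — ~x10 is true.
  10. (~x12 | ~x8 | ~x9) — ~x9 is true.
  11. (x7 | ~x2) — x7 is true.
  12. (x7 | x11) — x7 is true.
  13. (x11 | ~x9) — ~x9 is true.
  14. (x6 | ~x11 | x12) — x12 is true.
  15. (~x1 | ~x9 | x2) — x2 is true.
  16. (~x1 | x3 | ~x11) — ~x11 is true.
  17. (~x6 | ~x1) — ~x6 is true.
  18. (~x11 | x2) — x2 is true.
  19. (~x2 | x12 | x6) — x12 is true.
  20. (~x4 | ~x1 | ~x5) — ~x4 is true.
  21. (x3 | x5 | ~x12) — x5 is true.
  22. (~x10 | x9) — ~x10 is true.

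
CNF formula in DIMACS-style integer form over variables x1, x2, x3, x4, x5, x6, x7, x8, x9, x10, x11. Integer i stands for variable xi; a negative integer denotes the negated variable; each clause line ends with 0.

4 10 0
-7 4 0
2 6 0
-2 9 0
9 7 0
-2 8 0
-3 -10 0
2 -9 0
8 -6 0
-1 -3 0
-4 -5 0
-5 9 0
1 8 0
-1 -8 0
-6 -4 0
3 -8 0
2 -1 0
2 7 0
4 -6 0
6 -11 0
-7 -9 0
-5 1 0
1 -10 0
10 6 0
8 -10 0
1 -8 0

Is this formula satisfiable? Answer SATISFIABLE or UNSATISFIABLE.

x1 = True:
  propagation gives x3=False, x8=False, x2=False; an empty clause results — contradiction.
x1 = False:
  propagation gives x8=True; an empty clause results — contradiction.
Every branch closes, so no satisfying assignment exists.

UNSATISFIABLE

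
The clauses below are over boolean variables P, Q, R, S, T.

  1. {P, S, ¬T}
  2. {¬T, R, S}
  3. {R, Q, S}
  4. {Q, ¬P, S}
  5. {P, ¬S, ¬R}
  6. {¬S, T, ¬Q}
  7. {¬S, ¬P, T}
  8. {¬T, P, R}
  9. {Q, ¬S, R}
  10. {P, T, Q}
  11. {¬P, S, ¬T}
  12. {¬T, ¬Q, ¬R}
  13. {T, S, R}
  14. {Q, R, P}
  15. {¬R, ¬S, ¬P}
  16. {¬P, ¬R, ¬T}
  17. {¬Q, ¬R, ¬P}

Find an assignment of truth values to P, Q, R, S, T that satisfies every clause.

P=T, Q=T, R=F, S=T, T=T

Check each clause:
  1. {¬T, S, P} — P is true.
  2. {R, ¬T, S} — S is true.
  3. {S, R, Q} — Q is true.
  4. {Q, S, ¬P} — Q is true.
  5. {¬S, ¬R, P} — P is true.
  6. {T, ¬Q, ¬S} — T is true.
  7. {¬P, ¬S, T} — T is true.
  8. {¬T, P, R} — P is true.
  9. {R, ¬S, Q} — Q is true.
  10. {Q, P, T} — P is true.
  11. {¬P, S, ¬T} — S is true.
  12. {¬T, ¬Q, ¬R} — ¬R is true.
  13. {S, R, T} — S is true.
  14. {P, Q, R} — P is true.
  15. {¬S, ¬R, ¬P} — ¬R is true.
  16. {¬R, ¬T, ¬P} — ¬R is true.
  17. {¬P, ¬R, ¬Q} — ¬R is true.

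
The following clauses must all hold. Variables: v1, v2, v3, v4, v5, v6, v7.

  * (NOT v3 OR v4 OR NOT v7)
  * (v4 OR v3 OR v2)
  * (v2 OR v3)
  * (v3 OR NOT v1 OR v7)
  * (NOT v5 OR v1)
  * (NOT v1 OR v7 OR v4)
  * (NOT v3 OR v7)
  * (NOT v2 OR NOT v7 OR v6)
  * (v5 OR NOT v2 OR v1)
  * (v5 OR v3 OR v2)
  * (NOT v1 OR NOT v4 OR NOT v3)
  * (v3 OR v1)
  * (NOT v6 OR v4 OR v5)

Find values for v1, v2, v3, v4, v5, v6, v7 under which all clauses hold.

v1 = False, v2 = False, v3 = True, v4 = True, v5 = False, v6 = True, v7 = True

Check each clause:
  1. (v4 OR NOT v7 OR NOT v3) — v4 is true.
  2. (v2 OR v4 OR v3) — v3 is true.
  3. (v2 OR v3) — v3 is true.
  4. (v3 OR v7 OR NOT v1) — v3 is true.
  5. (v1 OR NOT v5) — NOT v5 is true.
  6. (NOT v1 OR v7 OR v4) — v4 is true.
  7. (v7 OR NOT v3) — v7 is true.
  8. (NOT v7 OR v6 OR NOT v2) — v6 is true.
  9. (v5 OR NOT v2 OR v1) — NOT v2 is true.
  10. (v5 OR v2 OR v3) — v3 is true.
  11. (NOT v1 OR NOT v3 OR NOT v4) — NOT v1 is true.
  12. (v3 OR v1) — v3 is true.
  13. (v4 OR NOT v6 OR v5) — v4 is true.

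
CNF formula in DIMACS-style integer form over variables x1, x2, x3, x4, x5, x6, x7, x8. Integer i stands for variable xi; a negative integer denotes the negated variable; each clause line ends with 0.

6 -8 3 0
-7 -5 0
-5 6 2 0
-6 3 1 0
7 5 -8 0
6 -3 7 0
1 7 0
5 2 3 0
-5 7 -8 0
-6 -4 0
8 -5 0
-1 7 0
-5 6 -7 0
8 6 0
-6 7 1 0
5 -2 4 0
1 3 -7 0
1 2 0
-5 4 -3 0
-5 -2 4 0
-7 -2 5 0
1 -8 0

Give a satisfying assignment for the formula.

x1 = T, x2 = F, x3 = T, x4 = F, x5 = F, x6 = T, x7 = T, x8 = F

Try x1 = True.
  then x7 is forced to True.
  then x5 is forced to False.
  then x2 is forced to False.
  then x3 is forced to True.
Branch on x4: take x4 = False.
For the remaining variables, x6 = True, x8 = False works.
Every clause has at least one true literal under this assignment.
Check each clause:
  1. (x6 | x3 | ~x8) — ~x8 is true.
  2. (~x5 | ~x7) — ~x5 is true.
  3. (~x5 | x2 | x6) — ~x5 is true.
  4. (x1 | ~x6 | x3) — x1 is true.
  5. (~x8 | x5 | x7) — ~x8 is true.
  6. (x7 | x6 | ~x3) — x6 is true.
  7. (x1 | x7) — x1 is true.
  8. (x3 | x2 | x5) — x3 is true.
  9. (~x8 | ~x5 | x7) — ~x8 is true.
  10. (~x4 | ~x6) — ~x4 is true.
  11. (x8 | ~x5) — ~x5 is true.
  12. (x7 | ~x1) — x7 is true.
  13. (~x7 | x6 | ~x5) — ~x5 is true.
  14. (x8 | x6) — x6 is true.
  15. (x7 | ~x6 | x1) — x1 is true.
  16. (x4 | ~x2 | x5) — ~x2 is true.
  17. (~x7 | x3 | x1) — x1 is true.
  18. (x2 | x1) — x1 is true.
  19. (x4 | ~x5 | ~x3) — ~x5 is true.
  20. (~x5 | ~x2 | x4) — ~x5 is true.
  21. (x5 | ~x2 | ~x7) — ~x2 is true.
  22. (~x8 | x1) — ~x8 is true.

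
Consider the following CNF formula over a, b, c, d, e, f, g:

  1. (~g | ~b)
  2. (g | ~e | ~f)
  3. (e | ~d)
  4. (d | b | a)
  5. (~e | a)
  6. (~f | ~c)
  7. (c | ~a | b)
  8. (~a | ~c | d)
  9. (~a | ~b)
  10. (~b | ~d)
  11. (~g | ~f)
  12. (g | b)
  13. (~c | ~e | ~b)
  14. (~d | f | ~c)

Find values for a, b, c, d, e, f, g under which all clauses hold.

a=0  b=1  c=1  d=0  e=0  f=0  g=0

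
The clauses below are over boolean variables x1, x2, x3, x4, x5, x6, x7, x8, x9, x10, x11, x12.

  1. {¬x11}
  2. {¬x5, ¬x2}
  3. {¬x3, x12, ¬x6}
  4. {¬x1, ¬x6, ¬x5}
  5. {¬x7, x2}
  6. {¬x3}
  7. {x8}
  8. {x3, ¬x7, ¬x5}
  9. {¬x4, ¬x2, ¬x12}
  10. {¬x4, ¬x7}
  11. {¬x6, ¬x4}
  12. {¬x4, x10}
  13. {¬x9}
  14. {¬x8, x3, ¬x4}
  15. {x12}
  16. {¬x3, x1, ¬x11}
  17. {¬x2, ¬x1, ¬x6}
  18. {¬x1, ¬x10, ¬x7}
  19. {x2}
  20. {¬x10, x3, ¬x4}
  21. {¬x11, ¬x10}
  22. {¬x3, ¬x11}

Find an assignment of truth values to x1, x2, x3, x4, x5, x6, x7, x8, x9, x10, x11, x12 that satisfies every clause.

Unit propagation: (¬x11) forces x11 = False.
(¬x3) is a unit clause, so x3 = False.
Unit propagation: (x8) forces x8 = True.
(¬x9) is a unit clause, so x9 = False.
(¬x4) is a unit clause, so x4 = False.
The clause (x12) is unit: x12 must be True.
The clause (x2) is unit: x2 must be True.
Unit propagation: (¬x5) forces x5 = False.
x1 occurs only negated in the remaining clauses — set x1 = False.
x6 occurs only negated in the remaining clauses — set x6 = False.
x7, x10 are now unconstrained; take x7 = False, x10 = False.
Every clause has at least one true literal under this assignment.

x1=False  x2=True  x3=False  x4=False  x5=False  x6=False  x7=False  x8=True  x9=False  x10=False  x11=False  x12=True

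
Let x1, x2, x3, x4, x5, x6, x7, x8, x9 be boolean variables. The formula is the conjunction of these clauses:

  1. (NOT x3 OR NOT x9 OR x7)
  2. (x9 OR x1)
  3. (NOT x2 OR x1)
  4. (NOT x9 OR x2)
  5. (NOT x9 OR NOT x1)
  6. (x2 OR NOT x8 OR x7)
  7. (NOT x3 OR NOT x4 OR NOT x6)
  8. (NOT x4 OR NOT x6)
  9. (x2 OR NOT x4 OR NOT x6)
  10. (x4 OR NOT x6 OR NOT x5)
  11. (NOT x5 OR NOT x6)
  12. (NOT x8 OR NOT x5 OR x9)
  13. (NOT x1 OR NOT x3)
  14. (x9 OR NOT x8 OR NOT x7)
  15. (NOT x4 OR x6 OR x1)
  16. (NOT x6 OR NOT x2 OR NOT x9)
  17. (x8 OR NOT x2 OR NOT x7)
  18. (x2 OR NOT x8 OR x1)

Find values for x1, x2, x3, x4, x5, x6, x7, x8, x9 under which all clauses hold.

x1 = T, x2 = F, x3 = F, x4 = F, x5 = F, x6 = F, x7 = T, x8 = F, x9 = F

Check each clause:
  1. (x7 OR NOT x9 OR NOT x3) — x7 is true.
  2. (x1 OR x9) — x1 is true.
  3. (NOT x2 OR x1) — x1 is true.
  4. (NOT x9 OR x2) — NOT x9 is true.
  5. (NOT x1 OR NOT x9) — NOT x9 is true.
  6. (x2 OR x7 OR NOT x8) — NOT x8 is true.
  7. (NOT x4 OR NOT x3 OR NOT x6) — NOT x6 is true.
  8. (NOT x6 OR NOT x4) — NOT x6 is true.
  9. (NOT x4 OR NOT x6 OR x2) — NOT x6 is true.
  10. (NOT x5 OR x4 OR NOT x6) — NOT x6 is true.
  11. (NOT x5 OR NOT x6) — NOT x6 is true.
  12. (NOT x5 OR NOT x8 OR x9) — NOT x8 is true.
  13. (NOT x3 OR NOT x1) — NOT x3 is true.
  14. (x9 OR NOT x7 OR NOT x8) — NOT x8 is true.
  15. (x6 OR NOT x4 OR x1) — x1 is true.
  16. (NOT x2 OR NOT x6 OR NOT x9) — NOT x6 is true.
  17. (NOT x7 OR NOT x2 OR x8) — NOT x2 is true.
  18. (x1 OR x2 OR NOT x8) — NOT x8 is true.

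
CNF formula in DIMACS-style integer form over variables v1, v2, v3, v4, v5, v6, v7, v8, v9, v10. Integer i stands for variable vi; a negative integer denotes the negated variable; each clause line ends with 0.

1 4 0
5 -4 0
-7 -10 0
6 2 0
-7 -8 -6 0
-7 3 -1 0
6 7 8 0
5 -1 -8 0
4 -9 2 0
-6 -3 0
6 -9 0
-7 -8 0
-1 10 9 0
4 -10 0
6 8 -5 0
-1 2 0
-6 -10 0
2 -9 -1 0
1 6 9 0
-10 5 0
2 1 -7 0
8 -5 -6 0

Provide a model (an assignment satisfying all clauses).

Pure literal: v2 appears only positively; assign v2 = True.
Branch on v1: take v1 = True.
The remaining clauses are satisfied by v3 = True, v4 = True, v5 = True, v6 = False, v7 = False, v8 = True, v9 = False, v10 = True.
Every clause has at least one true literal under this assignment.

v1 = 1, v2 = 1, v3 = 1, v4 = 1, v5 = 1, v6 = 0, v7 = 0, v8 = 1, v9 = 0, v10 = 1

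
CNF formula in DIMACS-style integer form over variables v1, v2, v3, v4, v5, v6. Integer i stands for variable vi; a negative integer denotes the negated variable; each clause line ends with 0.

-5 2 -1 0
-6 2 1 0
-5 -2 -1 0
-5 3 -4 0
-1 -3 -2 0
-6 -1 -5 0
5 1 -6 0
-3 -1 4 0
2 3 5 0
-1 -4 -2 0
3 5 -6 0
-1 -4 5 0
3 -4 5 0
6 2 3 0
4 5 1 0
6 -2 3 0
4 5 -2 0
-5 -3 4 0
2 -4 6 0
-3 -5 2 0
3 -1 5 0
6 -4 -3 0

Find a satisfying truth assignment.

Try v1 = False.
For the remaining variables, v2 = True, v3 = False, v4 = False, v5 = True, v6 = True works.

v1 = False, v2 = True, v3 = False, v4 = False, v5 = True, v6 = True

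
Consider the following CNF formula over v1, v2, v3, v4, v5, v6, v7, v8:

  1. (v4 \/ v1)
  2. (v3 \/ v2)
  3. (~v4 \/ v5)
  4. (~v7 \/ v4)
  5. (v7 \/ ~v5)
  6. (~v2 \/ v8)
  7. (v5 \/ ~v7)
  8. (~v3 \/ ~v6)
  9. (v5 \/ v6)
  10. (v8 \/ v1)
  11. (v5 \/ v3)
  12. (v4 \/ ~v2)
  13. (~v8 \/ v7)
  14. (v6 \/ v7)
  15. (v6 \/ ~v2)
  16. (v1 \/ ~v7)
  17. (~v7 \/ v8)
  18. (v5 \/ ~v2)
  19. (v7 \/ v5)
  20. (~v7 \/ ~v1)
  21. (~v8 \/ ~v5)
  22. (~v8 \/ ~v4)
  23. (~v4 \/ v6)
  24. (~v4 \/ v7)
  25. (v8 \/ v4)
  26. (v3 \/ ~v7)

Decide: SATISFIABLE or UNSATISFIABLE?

UNSATISFIABLE

v7 = True:
  propagation gives v4=True, v5=True, v1=True; an empty clause results — contradiction.
v7 = False:
  propagation gives v5=False; an empty clause results — contradiction.
Every branch closes, so no satisfying assignment exists.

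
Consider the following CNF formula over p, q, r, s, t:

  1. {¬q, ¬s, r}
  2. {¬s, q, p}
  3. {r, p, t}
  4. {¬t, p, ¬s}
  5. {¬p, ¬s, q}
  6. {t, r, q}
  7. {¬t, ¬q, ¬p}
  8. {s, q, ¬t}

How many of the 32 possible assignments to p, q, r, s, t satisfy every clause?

9

Split on q, then p.
  q=T, p=T: remaining (r,s,t) ∈ {(F,F,F); (T,F,F); (T,T,F)} — 3.
  q=T, p=F: remaining (r,s,t) ∈ {(F,F,T); (T,F,F); (T,F,T); (T,T,F)} — 4.
  q=F, p=T: remaining (r,s,t) ∈ {(T,F,F)} — 1.
  q=F, p=F: remaining (r,s,t) ∈ {(T,F,F)} — 1.
Total: 3 + 4 + 1 + 1 = 9.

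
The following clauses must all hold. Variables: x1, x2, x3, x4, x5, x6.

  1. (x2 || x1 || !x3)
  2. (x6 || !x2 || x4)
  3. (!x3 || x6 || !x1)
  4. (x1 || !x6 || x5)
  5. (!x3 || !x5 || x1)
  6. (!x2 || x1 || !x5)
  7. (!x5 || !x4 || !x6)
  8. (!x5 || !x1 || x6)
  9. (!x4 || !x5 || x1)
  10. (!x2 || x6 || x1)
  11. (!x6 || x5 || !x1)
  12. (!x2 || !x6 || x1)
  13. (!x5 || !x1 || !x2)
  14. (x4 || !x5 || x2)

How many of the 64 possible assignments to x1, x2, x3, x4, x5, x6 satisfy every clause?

Satisfying assignments:
  x1=0 x2=0 x3=0 x4=0 x5=0 x6=0
  x1=0 x2=0 x3=0 x4=1 x5=0 x6=0
  x1=1 x2=0 x3=0 x4=0 x5=0 x6=0
  x1=1 x2=0 x3=0 x4=1 x5=0 x6=0
  x1=1 x2=1 x3=0 x4=1 x5=0 x6=0
Count: 5.

5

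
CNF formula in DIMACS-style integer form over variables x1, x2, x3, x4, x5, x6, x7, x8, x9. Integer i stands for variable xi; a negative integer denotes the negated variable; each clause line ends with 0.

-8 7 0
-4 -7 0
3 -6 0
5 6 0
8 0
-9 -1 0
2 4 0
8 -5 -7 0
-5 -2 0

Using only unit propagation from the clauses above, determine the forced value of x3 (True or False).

True

(x8) is a unit clause: x8 = True.
From (~x8 | x7) and x8 = True: x7 = True.
(~x4 | ~x7) with x7 = True leaves only ~x4, so x4 = False.
(x2 | x4) with x4 = False leaves only x2, so x2 = True.
(~x5 | ~x2): since x2 = True, the clause reduces to (~x5). x5 = False.
From (x6 | x5) and x5 = False: x6 = True.
From (~x6 | x3) and x6 = True: x3 = True.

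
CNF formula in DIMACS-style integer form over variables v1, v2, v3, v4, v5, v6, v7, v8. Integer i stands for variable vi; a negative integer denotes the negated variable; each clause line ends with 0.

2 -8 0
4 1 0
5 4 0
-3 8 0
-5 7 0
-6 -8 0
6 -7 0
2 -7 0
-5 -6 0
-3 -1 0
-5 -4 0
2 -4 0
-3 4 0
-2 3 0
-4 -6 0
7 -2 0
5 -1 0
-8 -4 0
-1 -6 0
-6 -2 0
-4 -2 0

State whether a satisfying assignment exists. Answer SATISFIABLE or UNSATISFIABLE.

UNSATISFIABLE

v4 = True:
  propagation gives v5=False, v2=True; an empty clause results — contradiction.
v4 = False:
  propagation gives v1=True, v5=True, v7=True, v6=True; an empty clause results — contradiction.
Every branch closes, so no satisfying assignment exists.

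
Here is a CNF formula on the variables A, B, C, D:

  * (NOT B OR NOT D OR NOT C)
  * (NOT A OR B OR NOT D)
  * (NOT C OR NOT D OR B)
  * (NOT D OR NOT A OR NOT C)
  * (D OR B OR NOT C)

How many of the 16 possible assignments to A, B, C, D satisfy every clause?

9

Case analysis on D and B:
  D=1, B=1: remaining (A,C) ∈ {(0,0); (1,0)} — 2.
  D=1, B=0: remaining (A,C) ∈ {(0,0)} — 1.
  D=0, B=1: remaining (A,C) ∈ {(0,0); (0,1); (1,0); (1,1)} — 4.
  D=0, B=0: remaining (A,C) ∈ {(0,0); (1,0)} — 2.
Total: 2 + 1 + 4 + 2 = 9.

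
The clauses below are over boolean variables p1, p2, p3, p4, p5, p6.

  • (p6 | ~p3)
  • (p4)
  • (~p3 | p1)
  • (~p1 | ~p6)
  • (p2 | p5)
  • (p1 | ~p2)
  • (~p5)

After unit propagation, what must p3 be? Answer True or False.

False

(p4) stands alone — p4 = True.
(~p5) stands alone — p5 = False.
From (p2 | p5) and p5 = False: p2 = True.
(p1 | ~p2): since p2 = True, the clause reduces to (p1). p1 = True.
(~p1 | ~p6): since p1 = True, the clause reduces to (~p6). p6 = False.
(~p3 | p6): since p6 = False, the clause reduces to (~p3). p3 = False.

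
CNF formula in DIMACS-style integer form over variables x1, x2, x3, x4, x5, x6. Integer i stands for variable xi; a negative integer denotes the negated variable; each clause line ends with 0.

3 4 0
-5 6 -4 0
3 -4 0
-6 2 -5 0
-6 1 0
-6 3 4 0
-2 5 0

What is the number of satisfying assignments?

12

Split on x4, then x6.
  x4=T, x6=T: remaining (x1,x2,x3,x5) ∈ {(T,F,T,F); (T,T,T,T)} — 2.
  x4=T, x6=F: remaining (x1,x2,x3,x5) ∈ {(F,F,T,F); (T,F,T,F)} — 2.
  x4=F, x6=T: remaining (x1,x2,x3,x5) ∈ {(T,F,T,F); (T,T,T,T)} — 2.
  x4=F, x6=F: x1 free; 3 ways for (x2,x3,x5) × 2^1 = 6.
Total: 2 + 2 + 2 + 6 = 12.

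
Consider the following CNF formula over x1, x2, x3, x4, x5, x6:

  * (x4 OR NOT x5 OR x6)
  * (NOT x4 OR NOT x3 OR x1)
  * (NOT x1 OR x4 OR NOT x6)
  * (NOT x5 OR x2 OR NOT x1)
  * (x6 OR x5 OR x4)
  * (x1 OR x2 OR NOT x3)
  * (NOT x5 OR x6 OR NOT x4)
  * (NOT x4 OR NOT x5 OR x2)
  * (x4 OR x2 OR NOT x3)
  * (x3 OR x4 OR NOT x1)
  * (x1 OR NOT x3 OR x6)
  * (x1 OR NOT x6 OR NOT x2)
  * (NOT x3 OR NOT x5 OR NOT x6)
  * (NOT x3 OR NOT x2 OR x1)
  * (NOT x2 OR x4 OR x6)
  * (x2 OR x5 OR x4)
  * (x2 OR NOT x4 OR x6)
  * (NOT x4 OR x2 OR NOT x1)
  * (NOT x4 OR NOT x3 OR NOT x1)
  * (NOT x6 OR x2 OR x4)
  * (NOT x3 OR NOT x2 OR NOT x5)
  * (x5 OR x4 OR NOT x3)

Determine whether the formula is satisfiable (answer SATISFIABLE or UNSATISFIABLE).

SATISFIABLE

Set x1 = True and propagate.
The remaining clauses are satisfied by x2 = True, x3 = False, x4 = True, x5 = False, x6 = True.
So x1=True, x2=True, x3=False, x4=True, x5=False, x6=True is a satisfying assignment.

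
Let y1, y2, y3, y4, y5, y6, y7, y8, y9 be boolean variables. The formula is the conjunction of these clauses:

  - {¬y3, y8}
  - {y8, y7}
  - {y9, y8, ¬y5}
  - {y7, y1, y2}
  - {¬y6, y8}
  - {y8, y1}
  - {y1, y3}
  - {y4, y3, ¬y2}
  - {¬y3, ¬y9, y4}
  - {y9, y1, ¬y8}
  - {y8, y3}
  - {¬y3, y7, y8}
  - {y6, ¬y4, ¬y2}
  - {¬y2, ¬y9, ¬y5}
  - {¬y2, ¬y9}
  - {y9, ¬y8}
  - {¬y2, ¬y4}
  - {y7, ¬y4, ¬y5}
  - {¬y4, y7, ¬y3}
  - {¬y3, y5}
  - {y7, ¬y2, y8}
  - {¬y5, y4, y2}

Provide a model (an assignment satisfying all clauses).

y1 = True, y2 = False, y3 = False, y4 = True, y5 = True, y6 = False, y7 = True, y8 = True, y9 = True

Check each clause:
  1. {y8, ¬y3} — y8 is true.
  2. {y7, y8} — y8 is true.
  3. {y8, ¬y5, y9} — y8 is true.
  4. {y1, y2, y7} — y1 is true.
  5. {¬y6, y8} — y8 is true.
  6. {y8, y1} — y8 is true.
  7. {y1, y3} — y1 is true.
  8. {y4, y3, ¬y2} — y4 is true.
  9. {¬y3, y4, ¬y9} — y4 is true.
  10. {y1, ¬y8, y9} — y1 is true.
  11. {y3, y8} — y8 is true.
  12. {y8, ¬y3, y7} — y8 is true.
  13. {¬y4, y6, ¬y2} — ¬y2 is true.
  14. {¬y2, ¬y5, ¬y9} — ¬y2 is true.
  15. {¬y2, ¬y9} — ¬y2 is true.
  16. {y9, ¬y8} — y9 is true.
  17. {¬y4, ¬y2} — ¬y2 is true.
  18. {¬y4, y7, ¬y5} — y7 is true.
  19. {¬y3, y7, ¬y4} — ¬y3 is true.
  20. {¬y3, y5} — y5 is true.
  21. {¬y2, y7, y8} — y8 is true.
  22. {¬y5, y2, y4} — y4 is true.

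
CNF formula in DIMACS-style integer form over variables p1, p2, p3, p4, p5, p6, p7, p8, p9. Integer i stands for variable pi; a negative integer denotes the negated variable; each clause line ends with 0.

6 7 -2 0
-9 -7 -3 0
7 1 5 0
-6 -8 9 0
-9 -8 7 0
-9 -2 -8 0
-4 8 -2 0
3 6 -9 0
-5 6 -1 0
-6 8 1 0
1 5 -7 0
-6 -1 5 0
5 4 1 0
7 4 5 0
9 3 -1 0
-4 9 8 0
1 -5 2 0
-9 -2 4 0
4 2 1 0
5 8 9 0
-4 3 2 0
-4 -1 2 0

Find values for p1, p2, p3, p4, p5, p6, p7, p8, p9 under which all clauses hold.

Branch on p1: take p1 = False.
For the remaining variables, p2 = True, p3 = True, p4 = True, p5 = True, p6 = False, p7 = True, p8 = True, p9 = False works.
Check each clause:
  1. (p7 \/ ~p2 \/ p6) — p7 is true.
  2. (~p9 \/ ~p7 \/ ~p3) — ~p9 is true.
  3. (p1 \/ p5 \/ p7) — p5 is true.
  4. (~p6 \/ ~p8 \/ p9) — ~p6 is true.
  5. (p7 \/ ~p8 \/ ~p9) — ~p9 is true.
  6. (~p8 \/ ~p2 \/ ~p9) — ~p9 is true.
  7. (p8 \/ ~p4 \/ ~p2) — p8 is true.
  8. (p3 \/ ~p9 \/ p6) — p3 is true.
  9. (~p1 \/ ~p5 \/ p6) — ~p1 is true.
  10. (p1 \/ ~p6 \/ p8) — p8 is true.
  11. (~p7 \/ p1 \/ p5) — p5 is true.
  12. (~p1 \/ ~p6 \/ p5) — ~p6 is true.
  13. (p1 \/ p5 \/ p4) — p4 is true.
  14. (p4 \/ p5 \/ p7) — p4 is true.
  15. (~p1 \/ p9 \/ p3) — p3 is true.
  16. (~p4 \/ p9 \/ p8) — p8 is true.
  17. (p1 \/ ~p5 \/ p2) — p2 is true.
  18. (p4 \/ ~p2 \/ ~p9) — p4 is true.
  19. (p4 \/ p2 \/ p1) — p2 is true.
  20. (p5 \/ p8 \/ p9) — p8 is true.
  21. (p3 \/ ~p4 \/ p2) — p2 is true.
  22. (p2 \/ ~p1 \/ ~p4) — p2 is true.

p1=0, p2=1, p3=1, p4=1, p5=1, p6=0, p7=1, p8=1, p9=0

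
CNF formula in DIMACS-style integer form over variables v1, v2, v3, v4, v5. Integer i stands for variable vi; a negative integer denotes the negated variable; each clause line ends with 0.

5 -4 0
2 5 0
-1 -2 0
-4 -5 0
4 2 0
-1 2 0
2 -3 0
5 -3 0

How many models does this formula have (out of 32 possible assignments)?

3

The models are:
  v1=F v2=T v3=F v4=F v5=F
  v1=F v2=T v3=F v4=F v5=T
  v1=F v2=T v3=T v4=F v5=T
Count: 3.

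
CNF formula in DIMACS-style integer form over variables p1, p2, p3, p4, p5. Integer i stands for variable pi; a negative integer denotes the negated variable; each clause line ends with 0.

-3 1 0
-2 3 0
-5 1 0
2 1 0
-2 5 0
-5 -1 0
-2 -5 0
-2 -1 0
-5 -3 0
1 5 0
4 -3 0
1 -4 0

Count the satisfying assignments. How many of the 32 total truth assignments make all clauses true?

3

Satisfying assignments:
  p1=T p2=F p3=F p4=F p5=F
  p1=T p2=F p3=F p4=T p5=F
  p1=T p2=F p3=T p4=T p5=F
That's 3 in total.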